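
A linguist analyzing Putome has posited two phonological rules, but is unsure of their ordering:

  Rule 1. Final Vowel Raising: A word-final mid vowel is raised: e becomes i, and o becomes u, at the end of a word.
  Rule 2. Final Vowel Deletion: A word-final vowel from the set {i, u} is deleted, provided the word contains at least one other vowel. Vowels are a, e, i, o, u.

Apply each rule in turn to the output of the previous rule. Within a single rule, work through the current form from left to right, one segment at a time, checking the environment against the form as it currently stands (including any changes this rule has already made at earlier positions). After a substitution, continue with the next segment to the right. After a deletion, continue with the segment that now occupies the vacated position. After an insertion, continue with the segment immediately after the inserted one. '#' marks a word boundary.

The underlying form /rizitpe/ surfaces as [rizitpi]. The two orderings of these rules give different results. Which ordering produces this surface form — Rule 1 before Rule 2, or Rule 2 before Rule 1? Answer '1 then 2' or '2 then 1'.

2 then 1

Order 1 then 2:
  1 Final Vowel Raising: [rizitpe] → [rizitpi]
  2 Final Vowel Deletion: [rizitpi] → [rizitp]
  result: [rizitp]
Order 2 then 1:
  2 Final Vowel Deletion: no change — [rizitpe]
  1 Final Vowel Raising: [rizitpe] → [rizitpi]
  result: [rizitpi]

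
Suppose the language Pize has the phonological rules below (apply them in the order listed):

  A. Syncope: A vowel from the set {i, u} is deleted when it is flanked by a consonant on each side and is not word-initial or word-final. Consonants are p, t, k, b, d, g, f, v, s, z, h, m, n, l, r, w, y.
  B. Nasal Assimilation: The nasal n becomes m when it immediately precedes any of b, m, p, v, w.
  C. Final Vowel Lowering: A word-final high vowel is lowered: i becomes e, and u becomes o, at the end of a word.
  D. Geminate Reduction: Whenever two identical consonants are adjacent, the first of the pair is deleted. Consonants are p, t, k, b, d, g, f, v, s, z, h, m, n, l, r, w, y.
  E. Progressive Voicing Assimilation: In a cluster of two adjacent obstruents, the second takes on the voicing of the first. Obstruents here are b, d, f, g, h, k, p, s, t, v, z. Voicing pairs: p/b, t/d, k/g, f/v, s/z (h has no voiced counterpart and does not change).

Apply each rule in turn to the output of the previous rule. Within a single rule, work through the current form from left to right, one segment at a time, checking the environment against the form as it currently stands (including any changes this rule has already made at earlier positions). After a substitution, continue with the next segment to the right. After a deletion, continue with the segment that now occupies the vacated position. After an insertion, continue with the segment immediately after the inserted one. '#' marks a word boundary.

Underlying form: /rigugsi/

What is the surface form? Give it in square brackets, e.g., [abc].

A Syncope: [rigugsi] → [rggsi]
B Nasal Assimilation: no change — [rggsi]
C Final Vowel Lowering: [rggsi] → [rggse]
D Geminate Reduction: [rggse] → [rgse]
E Progressive Voicing Assimilation: [rgse] → [rgze]

[rgze]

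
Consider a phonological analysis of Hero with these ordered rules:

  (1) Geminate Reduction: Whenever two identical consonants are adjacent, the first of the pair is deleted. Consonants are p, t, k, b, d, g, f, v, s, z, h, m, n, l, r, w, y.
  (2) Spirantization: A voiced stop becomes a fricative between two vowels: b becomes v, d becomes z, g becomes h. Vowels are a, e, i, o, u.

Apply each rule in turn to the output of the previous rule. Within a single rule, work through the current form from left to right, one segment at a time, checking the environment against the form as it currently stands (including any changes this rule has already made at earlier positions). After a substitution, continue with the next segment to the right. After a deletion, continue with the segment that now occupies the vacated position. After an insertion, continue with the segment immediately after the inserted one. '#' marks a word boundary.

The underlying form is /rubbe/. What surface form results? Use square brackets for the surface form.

(1) Geminate Reduction: [rubbe] → [rube]
(2) Spirantization: [rube] → [ruve]

[ruve]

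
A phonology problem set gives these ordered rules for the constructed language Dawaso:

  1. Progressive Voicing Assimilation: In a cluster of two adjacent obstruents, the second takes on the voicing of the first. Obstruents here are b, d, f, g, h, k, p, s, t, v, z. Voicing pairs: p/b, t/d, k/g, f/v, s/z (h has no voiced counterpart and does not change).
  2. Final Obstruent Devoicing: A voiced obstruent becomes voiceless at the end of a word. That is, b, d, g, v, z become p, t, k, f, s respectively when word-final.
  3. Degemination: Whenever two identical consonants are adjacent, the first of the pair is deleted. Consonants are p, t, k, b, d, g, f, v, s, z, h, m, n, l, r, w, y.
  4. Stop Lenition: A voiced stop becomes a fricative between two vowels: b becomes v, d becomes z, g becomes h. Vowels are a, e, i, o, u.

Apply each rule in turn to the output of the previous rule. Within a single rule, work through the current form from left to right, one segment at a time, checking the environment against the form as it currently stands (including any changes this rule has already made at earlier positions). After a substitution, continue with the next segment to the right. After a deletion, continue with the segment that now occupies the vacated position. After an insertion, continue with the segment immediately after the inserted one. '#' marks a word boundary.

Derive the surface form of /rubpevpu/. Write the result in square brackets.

1 Progressive Voicing Assimilation: [rubpevpu] → [rubbevbu]
2 Final Obstruent Devoicing: no change — [rubbevbu]
3 Degemination: [rubbevbu] → [rubevbu]
4 Stop Lenition: [rubevbu] → [ruvevbu]

[ruvevbu]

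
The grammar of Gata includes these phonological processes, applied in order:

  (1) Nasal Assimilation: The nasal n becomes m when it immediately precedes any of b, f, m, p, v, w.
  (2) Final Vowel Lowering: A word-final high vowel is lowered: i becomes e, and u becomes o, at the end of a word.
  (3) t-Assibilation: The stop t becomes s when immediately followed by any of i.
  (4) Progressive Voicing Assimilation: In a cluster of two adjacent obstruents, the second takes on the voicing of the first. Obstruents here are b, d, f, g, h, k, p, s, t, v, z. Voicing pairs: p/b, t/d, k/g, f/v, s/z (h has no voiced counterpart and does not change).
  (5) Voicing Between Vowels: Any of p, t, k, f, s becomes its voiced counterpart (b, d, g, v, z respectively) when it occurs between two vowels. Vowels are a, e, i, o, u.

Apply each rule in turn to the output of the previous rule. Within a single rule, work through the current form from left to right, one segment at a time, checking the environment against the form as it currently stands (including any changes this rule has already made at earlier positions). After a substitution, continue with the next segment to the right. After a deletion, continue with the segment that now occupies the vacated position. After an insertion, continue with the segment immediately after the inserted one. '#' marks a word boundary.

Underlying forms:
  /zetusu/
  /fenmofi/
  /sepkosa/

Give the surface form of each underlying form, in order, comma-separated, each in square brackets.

[zeduzo], [femmove], [sepkoza]

/zetusu/:
  (1) Nasal Assimilation: no change — [zetusu]
  (2) Final Vowel Lowering: [zetusu] → [zetuso]
  (3) t-Assibilation: no change — [zetuso]
  (4) Progressive Voicing Assimilation: no change — [zetuso]
  (5) Voicing Between Vowels: [zetuso] → [zeduzo]
/fenmofi/:
  (1) Nasal Assimilation: [fenmofi] → [femmofi]
  (2) Final Vowel Lowering: [femmofi] → [femmofe]
  (3) t-Assibilation: no change — [femmofe]
  (4) Progressive Voicing Assimilation: no change — [femmofe]
  (5) Voicing Between Vowels: [femmofe] → [femmove]
/sepkosa/:
  (1) Nasal Assimilation: no change — [sepkosa]
  (2) Final Vowel Lowering: no change — [sepkosa]
  (3) t-Assibilation: no change — [sepkosa]
  (4) Progressive Voicing Assimilation: no change — [sepkosa]
  (5) Voicing Between Vowels: [sepkosa] → [sepkoza]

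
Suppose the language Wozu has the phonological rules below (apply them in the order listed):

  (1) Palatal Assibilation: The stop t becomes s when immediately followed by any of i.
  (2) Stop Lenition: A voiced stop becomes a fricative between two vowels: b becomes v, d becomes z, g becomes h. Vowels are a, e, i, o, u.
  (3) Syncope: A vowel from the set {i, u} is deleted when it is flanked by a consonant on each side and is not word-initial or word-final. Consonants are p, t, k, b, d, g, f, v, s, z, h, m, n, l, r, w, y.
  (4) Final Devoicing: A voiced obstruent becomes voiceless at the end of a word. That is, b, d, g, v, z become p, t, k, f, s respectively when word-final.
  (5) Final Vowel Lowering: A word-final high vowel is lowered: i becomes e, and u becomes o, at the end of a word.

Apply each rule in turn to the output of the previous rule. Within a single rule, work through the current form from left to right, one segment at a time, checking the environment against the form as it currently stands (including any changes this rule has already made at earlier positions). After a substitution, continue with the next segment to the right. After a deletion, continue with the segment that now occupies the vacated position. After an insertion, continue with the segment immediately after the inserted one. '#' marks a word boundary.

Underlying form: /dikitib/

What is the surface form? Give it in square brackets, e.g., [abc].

(1) Palatal Assibilation: [dikitib] → [dikisib]
(2) Stop Lenition: no change — [dikisib]
(3) Syncope: [dikisib] → [dksb]
(4) Final Devoicing: [dksb] → [dksp]
(5) Final Vowel Lowering: no change — [dksp]

[dksp]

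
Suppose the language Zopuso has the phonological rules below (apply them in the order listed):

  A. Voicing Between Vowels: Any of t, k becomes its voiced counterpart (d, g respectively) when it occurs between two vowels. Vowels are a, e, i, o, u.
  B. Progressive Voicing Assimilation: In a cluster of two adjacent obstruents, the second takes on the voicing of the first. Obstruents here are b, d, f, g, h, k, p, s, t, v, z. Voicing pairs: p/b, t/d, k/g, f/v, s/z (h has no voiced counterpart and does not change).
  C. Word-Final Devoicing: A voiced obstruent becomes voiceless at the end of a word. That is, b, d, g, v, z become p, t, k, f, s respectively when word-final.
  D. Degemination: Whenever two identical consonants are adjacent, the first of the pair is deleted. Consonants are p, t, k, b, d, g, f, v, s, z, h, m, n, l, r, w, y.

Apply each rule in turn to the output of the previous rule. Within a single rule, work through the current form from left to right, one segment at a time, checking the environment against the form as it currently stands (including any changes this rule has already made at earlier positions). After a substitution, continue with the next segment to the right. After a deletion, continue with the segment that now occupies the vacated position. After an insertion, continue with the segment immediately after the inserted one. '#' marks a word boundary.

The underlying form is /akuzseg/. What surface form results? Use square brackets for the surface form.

[aguzek]

A Voicing Between Vowels: [akuzseg] → [aguzseg]
B Progressive Voicing Assimilation: [aguzseg] → [aguzzeg]
C Word-Final Devoicing: [aguzzeg] → [aguzzek]
D Degemination: [aguzzek] → [aguzek]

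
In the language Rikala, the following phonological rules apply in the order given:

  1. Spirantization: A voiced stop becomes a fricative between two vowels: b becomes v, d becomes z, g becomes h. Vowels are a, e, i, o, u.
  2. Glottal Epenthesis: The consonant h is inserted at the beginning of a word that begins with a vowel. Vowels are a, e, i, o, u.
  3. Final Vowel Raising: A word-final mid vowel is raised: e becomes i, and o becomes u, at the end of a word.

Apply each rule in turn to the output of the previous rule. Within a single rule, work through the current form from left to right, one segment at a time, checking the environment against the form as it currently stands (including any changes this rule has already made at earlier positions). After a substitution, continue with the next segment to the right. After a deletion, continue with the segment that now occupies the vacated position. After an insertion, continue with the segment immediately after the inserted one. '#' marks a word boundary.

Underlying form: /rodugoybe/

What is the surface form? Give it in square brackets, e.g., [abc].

1 Spirantization: [rodugoybe] → [rozuhoybe]
2 Glottal Epenthesis: no change — [rozuhoybe]
3 Final Vowel Raising: [rozuhoybe] → [rozuhoybi]

[rozuhoybi]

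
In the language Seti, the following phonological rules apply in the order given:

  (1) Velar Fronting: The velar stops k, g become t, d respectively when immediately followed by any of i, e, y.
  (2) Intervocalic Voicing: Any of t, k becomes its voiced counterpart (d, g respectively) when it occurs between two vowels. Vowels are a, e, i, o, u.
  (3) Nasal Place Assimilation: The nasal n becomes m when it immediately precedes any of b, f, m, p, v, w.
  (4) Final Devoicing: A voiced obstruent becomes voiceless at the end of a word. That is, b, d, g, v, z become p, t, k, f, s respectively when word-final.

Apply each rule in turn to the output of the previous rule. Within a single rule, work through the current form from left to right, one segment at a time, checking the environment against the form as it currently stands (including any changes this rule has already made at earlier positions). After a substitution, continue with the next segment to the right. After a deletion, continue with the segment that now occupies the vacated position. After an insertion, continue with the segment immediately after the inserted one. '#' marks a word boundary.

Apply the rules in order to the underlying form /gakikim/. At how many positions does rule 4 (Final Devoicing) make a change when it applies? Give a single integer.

0

(1) Velar Fronting: [gakikim] → [gatitim]
(2) Intervocalic Voicing: [gatitim] → [gadidim]
(3) Nasal Place Assimilation: no change — [gadidim]
(4) Final Devoicing: no change — [gadidim]
Rule 4 changed 0 position(s).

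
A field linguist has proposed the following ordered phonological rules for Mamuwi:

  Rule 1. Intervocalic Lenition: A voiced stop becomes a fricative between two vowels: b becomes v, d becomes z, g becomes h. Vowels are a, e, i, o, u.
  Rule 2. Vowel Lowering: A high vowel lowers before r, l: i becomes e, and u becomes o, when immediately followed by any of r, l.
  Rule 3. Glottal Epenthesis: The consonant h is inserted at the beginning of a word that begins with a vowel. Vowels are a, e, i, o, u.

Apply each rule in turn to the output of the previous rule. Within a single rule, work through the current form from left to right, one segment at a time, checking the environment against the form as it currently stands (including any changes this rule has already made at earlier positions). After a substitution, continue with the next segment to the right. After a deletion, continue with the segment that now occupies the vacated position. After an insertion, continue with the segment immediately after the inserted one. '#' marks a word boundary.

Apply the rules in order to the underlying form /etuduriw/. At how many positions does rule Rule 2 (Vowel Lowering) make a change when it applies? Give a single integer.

Rule 1 Intervocalic Lenition: [etuduriw] → [etuzuriw]
Rule 2 Vowel Lowering: [etuzuriw] → [etuzoriw]
Rule 3 Glottal Epenthesis: [etuzoriw] → [hetuzoriw]
Rule Rule 2 changed 1 position(s).

1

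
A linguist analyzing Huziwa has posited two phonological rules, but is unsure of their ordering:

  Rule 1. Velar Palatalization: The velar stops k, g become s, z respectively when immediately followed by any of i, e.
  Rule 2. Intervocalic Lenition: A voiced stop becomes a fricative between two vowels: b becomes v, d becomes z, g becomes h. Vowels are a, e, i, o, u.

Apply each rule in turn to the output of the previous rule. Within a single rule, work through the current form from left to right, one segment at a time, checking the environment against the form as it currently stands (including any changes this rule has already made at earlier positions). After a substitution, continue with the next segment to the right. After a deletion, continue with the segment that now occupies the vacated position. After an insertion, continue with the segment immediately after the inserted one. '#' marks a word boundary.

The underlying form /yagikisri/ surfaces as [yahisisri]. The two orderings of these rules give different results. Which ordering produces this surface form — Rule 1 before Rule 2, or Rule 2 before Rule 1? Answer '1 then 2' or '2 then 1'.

Order 1 then 2:
  1 Velar Palatalization: [yagikisri] → [yazisisri]
  2 Intervocalic Lenition: no change — [yazisisri]
  result: [yazisisri]
Order 2 then 1:
  2 Intervocalic Lenition: [yagikisri] → [yahikisri]
  1 Velar Palatalization: [yahikisri] → [yahisisri]
  result: [yahisisri]

2 then 1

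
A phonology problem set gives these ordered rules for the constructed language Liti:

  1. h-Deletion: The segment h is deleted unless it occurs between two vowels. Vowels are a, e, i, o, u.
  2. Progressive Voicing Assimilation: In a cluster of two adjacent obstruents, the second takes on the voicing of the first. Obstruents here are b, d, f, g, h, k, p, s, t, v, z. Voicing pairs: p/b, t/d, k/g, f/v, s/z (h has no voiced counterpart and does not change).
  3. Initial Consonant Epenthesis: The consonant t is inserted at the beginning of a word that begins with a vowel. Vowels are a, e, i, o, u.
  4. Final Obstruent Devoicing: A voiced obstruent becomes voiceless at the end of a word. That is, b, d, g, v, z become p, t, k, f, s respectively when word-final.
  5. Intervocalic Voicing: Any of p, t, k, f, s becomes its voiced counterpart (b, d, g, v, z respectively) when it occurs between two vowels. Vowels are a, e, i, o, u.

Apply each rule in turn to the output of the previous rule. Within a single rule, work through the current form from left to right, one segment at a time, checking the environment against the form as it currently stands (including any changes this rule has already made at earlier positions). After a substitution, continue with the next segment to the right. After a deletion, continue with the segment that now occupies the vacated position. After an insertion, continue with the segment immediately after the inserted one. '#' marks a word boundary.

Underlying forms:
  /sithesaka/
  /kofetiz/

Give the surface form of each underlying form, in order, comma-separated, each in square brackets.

[sidezaga], [kovedis]

/sithesaka/:
  1 h-Deletion: [sithesaka] → [sitesaka]
  2 Progressive Voicing Assimilation: no change — [sitesaka]
  3 Initial Consonant Epenthesis: no change — [sitesaka]
  4 Final Obstruent Devoicing: no change — [sitesaka]
  5 Intervocalic Voicing: [sitesaka] → [sidezaga]
/kofetiz/:
  1 h-Deletion: no change — [kofetiz]
  2 Progressive Voicing Assimilation: no change — [kofetiz]
  3 Initial Consonant Epenthesis: no change — [kofetiz]
  4 Final Obstruent Devoicing: [kofetiz] → [kofetis]
  5 Intervocalic Voicing: [kofetis] → [kovedis]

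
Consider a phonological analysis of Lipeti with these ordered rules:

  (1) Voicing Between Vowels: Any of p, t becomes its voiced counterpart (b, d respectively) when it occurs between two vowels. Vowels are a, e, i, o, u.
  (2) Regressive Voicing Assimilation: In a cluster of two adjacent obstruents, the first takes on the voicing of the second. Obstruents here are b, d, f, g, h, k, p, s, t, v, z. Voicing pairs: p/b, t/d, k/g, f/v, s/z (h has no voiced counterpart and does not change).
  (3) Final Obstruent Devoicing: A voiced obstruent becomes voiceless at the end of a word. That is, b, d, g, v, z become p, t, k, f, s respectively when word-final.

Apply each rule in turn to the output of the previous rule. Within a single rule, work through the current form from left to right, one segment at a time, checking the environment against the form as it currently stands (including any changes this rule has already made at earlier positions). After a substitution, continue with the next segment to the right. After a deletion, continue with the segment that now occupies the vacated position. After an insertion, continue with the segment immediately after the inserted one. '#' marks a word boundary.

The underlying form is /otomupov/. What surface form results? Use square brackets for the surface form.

[odomubof]

(1) Voicing Between Vowels: [otomupov] → [odomubov]
(2) Regressive Voicing Assimilation: no change — [odomubov]
(3) Final Obstruent Devoicing: [odomubov] → [odomubof]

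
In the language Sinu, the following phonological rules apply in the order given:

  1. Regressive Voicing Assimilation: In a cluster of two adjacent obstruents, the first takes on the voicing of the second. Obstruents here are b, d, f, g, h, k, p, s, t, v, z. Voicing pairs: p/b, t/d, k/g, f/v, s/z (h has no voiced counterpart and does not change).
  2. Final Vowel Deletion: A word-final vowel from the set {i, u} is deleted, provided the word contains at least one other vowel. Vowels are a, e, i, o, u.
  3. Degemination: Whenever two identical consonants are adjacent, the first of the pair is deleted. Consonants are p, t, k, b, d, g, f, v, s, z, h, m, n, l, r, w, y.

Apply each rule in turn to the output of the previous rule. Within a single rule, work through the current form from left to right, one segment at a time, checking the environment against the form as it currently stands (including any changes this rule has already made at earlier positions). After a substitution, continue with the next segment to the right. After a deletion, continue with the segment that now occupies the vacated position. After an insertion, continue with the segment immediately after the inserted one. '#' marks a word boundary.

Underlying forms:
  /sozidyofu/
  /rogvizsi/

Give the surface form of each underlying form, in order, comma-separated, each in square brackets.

[sozidyof], [rogvis]

/sozidyofu/:
  1 Regressive Voicing Assimilation: no change — [sozidyofu]
  2 Final Vowel Deletion: [sozidyofu] → [sozidyof]
  3 Degemination: no change — [sozidyof]
/rogvizsi/:
  1 Regressive Voicing Assimilation: [rogvizsi] → [rogvissi]
  2 Final Vowel Deletion: [rogvissi] → [rogviss]
  3 Degemination: [rogviss] → [rogvis]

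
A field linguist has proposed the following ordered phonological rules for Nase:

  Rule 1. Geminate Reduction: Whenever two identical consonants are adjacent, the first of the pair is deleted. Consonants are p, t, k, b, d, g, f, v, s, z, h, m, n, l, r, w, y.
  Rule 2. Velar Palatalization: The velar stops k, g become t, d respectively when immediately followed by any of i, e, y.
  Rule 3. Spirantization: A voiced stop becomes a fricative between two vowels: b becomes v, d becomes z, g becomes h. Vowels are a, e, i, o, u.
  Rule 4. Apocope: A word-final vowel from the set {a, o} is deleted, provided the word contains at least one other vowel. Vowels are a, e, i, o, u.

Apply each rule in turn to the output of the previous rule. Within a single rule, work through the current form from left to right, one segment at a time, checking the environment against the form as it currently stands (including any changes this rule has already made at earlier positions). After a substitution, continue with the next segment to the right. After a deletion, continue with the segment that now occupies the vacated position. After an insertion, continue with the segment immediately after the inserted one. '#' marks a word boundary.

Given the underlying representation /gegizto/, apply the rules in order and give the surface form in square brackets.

Rule 1 Geminate Reduction: no change — [gegizto]
Rule 2 Velar Palatalization: [gegizto] → [dedizto]
Rule 3 Spirantization: [dedizto] → [dezizto]
Rule 4 Apocope: [dezizto] → [dezizt]

[dezizt]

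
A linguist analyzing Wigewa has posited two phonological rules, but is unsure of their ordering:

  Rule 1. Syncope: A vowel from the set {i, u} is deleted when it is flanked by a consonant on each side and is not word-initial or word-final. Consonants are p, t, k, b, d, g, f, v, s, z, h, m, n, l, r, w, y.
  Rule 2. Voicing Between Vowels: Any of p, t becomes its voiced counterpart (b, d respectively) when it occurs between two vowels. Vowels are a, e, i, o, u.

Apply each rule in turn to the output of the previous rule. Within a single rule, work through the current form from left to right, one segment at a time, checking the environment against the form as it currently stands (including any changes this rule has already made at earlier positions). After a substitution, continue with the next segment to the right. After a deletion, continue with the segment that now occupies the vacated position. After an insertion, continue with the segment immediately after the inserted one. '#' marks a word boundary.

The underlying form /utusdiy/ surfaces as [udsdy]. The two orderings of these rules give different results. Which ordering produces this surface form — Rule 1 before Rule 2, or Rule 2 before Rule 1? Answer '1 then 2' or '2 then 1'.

2 then 1

Order 1 then 2:
  1 Syncope: [utusdiy] → [utsdy]
  2 Voicing Between Vowels: no change — [utsdy]
  result: [utsdy]
Order 2 then 1:
  2 Voicing Between Vowels: [utusdiy] → [udusdiy]
  1 Syncope: [udusdiy] → [udsdy]
  result: [udsdy]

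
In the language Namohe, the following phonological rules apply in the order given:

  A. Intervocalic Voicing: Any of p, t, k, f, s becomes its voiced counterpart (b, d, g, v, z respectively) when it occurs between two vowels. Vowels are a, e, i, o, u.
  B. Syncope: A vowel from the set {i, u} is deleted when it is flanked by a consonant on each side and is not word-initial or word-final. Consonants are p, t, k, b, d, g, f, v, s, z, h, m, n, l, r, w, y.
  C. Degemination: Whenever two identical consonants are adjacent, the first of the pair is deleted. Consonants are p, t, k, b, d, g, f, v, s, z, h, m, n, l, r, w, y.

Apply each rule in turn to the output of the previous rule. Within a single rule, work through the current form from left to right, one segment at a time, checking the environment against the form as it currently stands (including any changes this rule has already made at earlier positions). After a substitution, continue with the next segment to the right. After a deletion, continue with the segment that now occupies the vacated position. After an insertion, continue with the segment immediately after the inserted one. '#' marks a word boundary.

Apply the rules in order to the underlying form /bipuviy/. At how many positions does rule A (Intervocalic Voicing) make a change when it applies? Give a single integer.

1

A Intervocalic Voicing: [bipuviy] → [bibuviy]
B Syncope: [bibuviy] → [bbvy]
C Degemination: [bbvy] → [bvy]
Rule A changed 1 position(s).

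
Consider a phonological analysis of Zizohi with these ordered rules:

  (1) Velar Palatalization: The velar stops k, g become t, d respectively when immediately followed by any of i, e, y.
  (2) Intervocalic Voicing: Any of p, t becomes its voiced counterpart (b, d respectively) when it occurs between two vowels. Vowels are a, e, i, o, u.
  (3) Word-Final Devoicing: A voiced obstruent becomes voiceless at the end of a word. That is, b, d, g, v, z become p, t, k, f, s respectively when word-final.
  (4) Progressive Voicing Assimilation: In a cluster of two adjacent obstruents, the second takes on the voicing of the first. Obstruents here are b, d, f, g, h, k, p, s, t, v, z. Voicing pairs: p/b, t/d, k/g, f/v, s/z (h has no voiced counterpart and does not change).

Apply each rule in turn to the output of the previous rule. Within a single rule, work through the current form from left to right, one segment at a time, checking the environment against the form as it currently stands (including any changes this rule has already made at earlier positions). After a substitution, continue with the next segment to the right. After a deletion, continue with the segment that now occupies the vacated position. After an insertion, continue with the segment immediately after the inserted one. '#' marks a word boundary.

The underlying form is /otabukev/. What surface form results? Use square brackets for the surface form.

(1) Velar Palatalization: [otabukev] → [otabutev]
(2) Intervocalic Voicing: [otabutev] → [odabudev]
(3) Word-Final Devoicing: [odabudev] → [odabudef]
(4) Progressive Voicing Assimilation: no change — [odabudef]

[odabudef]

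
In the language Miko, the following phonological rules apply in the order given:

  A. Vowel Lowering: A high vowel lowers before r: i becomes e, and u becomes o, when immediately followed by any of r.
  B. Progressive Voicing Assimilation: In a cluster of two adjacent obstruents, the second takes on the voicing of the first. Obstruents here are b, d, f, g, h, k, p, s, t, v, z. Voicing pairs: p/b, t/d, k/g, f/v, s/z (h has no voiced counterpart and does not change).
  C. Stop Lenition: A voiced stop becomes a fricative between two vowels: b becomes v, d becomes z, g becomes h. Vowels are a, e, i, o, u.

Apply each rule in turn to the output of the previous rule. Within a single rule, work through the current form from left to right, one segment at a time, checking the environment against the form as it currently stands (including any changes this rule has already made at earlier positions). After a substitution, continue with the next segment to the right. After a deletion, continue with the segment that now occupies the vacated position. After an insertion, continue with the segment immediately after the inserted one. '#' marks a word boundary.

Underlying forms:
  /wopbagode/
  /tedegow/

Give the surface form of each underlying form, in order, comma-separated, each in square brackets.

/wopbagode/:
  A Vowel Lowering: no change — [wopbagode]
  B Progressive Voicing Assimilation: [wopbagode] → [woppagode]
  C Stop Lenition: [woppagode] → [woppahoze]
/tedegow/:
  A Vowel Lowering: no change — [tedegow]
  B Progressive Voicing Assimilation: no change — [tedegow]
  C Stop Lenition: [tedegow] → [tezehow]

[woppahoze], [tezehow]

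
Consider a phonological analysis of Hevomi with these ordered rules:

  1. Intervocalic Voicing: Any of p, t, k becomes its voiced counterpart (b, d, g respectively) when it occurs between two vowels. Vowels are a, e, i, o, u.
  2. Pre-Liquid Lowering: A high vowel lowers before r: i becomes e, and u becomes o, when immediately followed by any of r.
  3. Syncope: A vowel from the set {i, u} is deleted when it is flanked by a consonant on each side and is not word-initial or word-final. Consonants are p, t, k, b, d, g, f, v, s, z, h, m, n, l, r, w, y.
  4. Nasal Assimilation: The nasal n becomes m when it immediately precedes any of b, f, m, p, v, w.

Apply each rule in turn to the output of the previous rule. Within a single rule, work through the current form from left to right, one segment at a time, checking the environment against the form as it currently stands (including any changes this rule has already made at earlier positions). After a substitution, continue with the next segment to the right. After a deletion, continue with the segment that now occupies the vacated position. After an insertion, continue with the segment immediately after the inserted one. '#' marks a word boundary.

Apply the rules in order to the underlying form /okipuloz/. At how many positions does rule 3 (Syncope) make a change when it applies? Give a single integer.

2

1 Intervocalic Voicing: [okipuloz] → [ogibuloz]
2 Pre-Liquid Lowering: no change — [ogibuloz]
3 Syncope: [ogibuloz] → [ogbloz]
4 Nasal Assimilation: no change — [ogbloz]
Rule 3 changed 2 position(s).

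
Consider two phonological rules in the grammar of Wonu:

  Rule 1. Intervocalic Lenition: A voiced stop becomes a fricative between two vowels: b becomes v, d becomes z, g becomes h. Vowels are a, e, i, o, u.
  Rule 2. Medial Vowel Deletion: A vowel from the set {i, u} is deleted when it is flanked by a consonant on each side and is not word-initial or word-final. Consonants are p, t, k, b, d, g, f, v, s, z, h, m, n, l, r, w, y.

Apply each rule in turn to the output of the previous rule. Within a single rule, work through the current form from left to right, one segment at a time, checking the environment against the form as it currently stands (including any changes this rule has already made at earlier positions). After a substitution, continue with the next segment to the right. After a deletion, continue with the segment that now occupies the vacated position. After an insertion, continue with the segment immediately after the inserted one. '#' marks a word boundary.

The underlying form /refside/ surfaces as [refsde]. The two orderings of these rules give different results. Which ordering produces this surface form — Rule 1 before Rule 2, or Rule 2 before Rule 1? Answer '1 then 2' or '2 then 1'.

Order 1 then 2:
  1 Intervocalic Lenition: [refside] → [refsize]
  2 Medial Vowel Deletion: [refsize] → [refsze]
  result: [refsze]
Order 2 then 1:
  2 Medial Vowel Deletion: [refside] → [refsde]
  1 Intervocalic Lenition: no change — [refsde]
  result: [refsde]

2 then 1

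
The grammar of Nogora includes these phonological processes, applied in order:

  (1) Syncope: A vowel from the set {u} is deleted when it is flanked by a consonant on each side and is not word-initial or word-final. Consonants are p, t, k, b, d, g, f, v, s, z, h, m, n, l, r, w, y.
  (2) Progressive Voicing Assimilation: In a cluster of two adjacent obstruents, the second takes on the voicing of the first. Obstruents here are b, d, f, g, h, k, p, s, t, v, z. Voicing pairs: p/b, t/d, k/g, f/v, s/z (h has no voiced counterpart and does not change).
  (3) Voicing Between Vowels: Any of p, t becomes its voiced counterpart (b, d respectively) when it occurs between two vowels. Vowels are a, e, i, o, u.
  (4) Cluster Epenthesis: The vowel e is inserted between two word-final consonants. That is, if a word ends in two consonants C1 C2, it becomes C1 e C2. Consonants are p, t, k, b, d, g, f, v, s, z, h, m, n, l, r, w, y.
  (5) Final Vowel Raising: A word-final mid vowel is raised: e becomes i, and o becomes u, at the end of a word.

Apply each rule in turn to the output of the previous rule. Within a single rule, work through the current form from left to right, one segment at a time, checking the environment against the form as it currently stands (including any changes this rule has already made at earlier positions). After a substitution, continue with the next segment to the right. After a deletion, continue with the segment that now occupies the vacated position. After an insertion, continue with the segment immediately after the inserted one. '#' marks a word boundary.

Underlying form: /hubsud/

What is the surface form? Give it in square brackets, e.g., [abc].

(1) Syncope: [hubsud] → [hbsd]
(2) Progressive Voicing Assimilation: [hbsd] → [hpst]
(3) Voicing Between Vowels: no change — [hpst]
(4) Cluster Epenthesis: [hpst] → [hpset]
(5) Final Vowel Raising: no change — [hpset]

[hpset]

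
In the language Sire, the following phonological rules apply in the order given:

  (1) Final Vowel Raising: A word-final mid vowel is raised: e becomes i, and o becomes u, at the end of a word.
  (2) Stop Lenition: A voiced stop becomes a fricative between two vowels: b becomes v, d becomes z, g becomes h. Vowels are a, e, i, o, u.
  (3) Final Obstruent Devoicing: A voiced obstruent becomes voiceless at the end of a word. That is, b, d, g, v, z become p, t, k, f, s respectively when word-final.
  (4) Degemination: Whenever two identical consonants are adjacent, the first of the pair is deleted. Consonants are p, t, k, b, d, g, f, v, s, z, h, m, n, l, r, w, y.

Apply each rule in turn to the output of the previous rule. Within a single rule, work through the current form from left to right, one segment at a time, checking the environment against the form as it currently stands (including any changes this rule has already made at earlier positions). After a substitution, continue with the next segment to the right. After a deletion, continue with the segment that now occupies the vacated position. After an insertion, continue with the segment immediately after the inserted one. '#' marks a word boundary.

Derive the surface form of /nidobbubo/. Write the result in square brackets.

(1) Final Vowel Raising: [nidobbubo] → [nidobbubu]
(2) Stop Lenition: [nidobbubu] → [nizobbuvu]
(3) Final Obstruent Devoicing: no change — [nizobbuvu]
(4) Degemination: [nizobbuvu] → [nizobuvu]

[nizobuvu]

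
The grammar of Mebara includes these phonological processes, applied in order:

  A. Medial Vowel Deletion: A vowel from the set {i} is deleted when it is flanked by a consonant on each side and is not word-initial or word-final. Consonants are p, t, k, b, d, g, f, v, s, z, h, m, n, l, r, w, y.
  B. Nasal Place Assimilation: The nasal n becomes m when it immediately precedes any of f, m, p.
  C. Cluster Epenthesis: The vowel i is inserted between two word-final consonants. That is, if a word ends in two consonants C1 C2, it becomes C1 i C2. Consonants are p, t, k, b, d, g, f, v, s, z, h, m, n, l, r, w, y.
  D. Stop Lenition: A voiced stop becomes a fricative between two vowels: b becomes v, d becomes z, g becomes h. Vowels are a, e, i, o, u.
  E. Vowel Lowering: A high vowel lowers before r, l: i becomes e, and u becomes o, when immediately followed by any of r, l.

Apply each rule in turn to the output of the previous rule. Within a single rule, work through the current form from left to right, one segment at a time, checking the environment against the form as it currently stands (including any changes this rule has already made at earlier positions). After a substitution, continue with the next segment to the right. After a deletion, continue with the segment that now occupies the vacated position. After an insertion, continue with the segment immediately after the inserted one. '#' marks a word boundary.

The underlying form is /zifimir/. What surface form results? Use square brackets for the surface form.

A Medial Vowel Deletion: [zifimir] → [zfmr]
B Nasal Place Assimilation: no change — [zfmr]
C Cluster Epenthesis: [zfmr] → [zfmir]
D Stop Lenition: no change — [zfmir]
E Vowel Lowering: [zfmir] → [zfmer]

[zfmer]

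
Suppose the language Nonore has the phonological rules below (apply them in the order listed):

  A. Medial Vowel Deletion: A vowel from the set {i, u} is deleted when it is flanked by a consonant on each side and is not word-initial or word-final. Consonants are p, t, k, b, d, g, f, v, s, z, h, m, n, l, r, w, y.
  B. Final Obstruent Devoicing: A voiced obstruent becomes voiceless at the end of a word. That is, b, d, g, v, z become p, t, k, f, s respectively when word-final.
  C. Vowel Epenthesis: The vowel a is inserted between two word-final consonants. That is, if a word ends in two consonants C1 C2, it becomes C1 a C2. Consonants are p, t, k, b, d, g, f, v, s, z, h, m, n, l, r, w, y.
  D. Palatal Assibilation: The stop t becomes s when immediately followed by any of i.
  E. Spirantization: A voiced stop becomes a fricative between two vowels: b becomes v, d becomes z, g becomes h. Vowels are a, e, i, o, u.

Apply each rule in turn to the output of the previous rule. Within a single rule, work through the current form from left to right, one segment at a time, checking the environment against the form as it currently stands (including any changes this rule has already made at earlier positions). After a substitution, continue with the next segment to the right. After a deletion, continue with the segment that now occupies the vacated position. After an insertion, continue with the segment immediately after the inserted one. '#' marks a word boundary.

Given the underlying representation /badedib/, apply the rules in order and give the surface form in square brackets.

[bazezap]

A Medial Vowel Deletion: [badedib] → [badedb]
B Final Obstruent Devoicing: [badedb] → [badedp]
C Vowel Epenthesis: [badedp] → [badedap]
D Palatal Assibilation: no change — [badedap]
E Spirantization: [badedap] → [bazezap]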